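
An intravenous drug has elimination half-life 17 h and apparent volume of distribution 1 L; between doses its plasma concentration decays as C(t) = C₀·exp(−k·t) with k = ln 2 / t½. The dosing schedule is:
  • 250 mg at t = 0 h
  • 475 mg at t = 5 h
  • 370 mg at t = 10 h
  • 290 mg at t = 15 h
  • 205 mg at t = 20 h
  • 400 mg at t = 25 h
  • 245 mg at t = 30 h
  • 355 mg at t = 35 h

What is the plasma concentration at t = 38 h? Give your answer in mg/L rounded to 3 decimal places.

k = ln 2 / 17 = 0.04077 per h
Dose 1 (250 mg at t=0 h): 250·exp(−0.04077·38) = 53.094 mg/L
Dose 2 (475 mg at t=5 h): 475·exp(−0.04077·33) = 123.692 mg/L
Dose 3 (370 mg at t=10 h): 370·exp(−0.04077·28) = 118.137 mg/L
Dose 4 (290 mg at t=15 h): 290·exp(−0.04077·23) = 113.533 mg/L
Dose 5 (205 mg at t=20 h): 205·exp(−0.04077·18) = 98.405 mg/L
Dose 6 (400 mg at t=25 h): 400·exp(−0.04077·13) = 235.429 mg/L
Dose 7 (245 mg at t=30 h): 245·exp(−0.04077·8) = 176.809 mg/L
Dose 8 (355 mg at t=35 h): 355·exp(−0.04077·3) = 314.127 mg/L
C(38) = 53.094 + 123.692 + 118.137 + 113.533 + 98.405 + 235.429 + 176.809 + 314.127 = 1233.227 mg/L

1233.227 mg/L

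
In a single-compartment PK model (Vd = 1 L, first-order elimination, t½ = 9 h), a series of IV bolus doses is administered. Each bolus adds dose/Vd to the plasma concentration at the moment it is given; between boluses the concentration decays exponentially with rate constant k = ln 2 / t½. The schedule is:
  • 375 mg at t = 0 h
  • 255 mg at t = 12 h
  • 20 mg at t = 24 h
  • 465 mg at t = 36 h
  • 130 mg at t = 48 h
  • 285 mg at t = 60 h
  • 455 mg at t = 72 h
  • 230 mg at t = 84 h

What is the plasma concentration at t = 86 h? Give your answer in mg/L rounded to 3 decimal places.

408.806 mg/L

k = ln 2 / 9 = 0.07702 per h
Dose 1 (375 mg at t=0 h): 375·exp(−0.07702·86) = 0.498 mg/L
Dose 2 (255 mg at t=12 h): 255·exp(−0.07702·74) = 0.854 mg/L
Dose 3 (20 mg at t=24 h): 20·exp(−0.07702·62) = 0.169 mg/L
Dose 4 (465 mg at t=36 h): 465·exp(−0.07702·50) = 9.887 mg/L
Dose 5 (130 mg at t=48 h): 130·exp(−0.07702·38) = 6.965 mg/L
Dose 6 (285 mg at t=60 h): 285·exp(−0.07702·26) = 38.477 mg/L
Dose 7 (455 mg at t=72 h): 455·exp(−0.07702·14) = 154.790 mg/L
Dose 8 (230 mg at t=84 h): 230·exp(−0.07702·2) = 197.166 mg/L
C(86) = 0.498 + 0.854 + 0.169 + 9.887 + 6.965 + 38.477 + 154.790 + 197.166 = 408.806 mg/L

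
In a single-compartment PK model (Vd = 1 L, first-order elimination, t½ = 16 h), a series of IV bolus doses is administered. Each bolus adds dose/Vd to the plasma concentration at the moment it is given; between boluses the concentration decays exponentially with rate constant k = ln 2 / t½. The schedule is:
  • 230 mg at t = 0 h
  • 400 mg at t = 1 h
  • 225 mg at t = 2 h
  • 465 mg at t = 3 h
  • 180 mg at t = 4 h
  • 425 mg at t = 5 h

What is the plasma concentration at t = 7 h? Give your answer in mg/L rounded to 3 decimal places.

k = ln 2 / 16 = 0.04332 per h
Dose 1 (230 mg at t=0 h): 230·exp(−0.04332·7) = 169.835 mg/L
Dose 2 (400 mg at t=1 h): 400·exp(−0.04332·6) = 308.442 mg/L
Dose 3 (225 mg at t=2 h): 225·exp(−0.04332·5) = 181.180 mg/L
Dose 4 (465 mg at t=3 h): 465·exp(−0.04332·4) = 391.017 mg/L
Dose 5 (180 mg at t=4 h): 180·exp(−0.04332·3) = 158.063 mg/L
Dose 6 (425 mg at t=5 h): 425·exp(−0.04332·2) = 389.727 mg/L
C(7) = 169.835 + 308.442 + 181.180 + 391.017 + 158.063 + 389.727 = 1598.264 mg/L

1598.264 mg/L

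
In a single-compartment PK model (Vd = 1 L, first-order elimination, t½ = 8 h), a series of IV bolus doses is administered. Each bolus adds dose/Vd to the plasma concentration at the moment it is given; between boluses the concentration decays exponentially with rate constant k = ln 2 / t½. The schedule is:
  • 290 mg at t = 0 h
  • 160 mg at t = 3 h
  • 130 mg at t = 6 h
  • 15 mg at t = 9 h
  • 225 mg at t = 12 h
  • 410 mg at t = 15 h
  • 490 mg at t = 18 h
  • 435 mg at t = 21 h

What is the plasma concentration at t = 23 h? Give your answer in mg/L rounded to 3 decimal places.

k = ln 2 / 8 = 0.08664 per h
Dose 1 (290 mg at t=0 h): 290·exp(−0.08664·23) = 39.531 mg/L
Dose 2 (160 mg at t=3 h): 160·exp(−0.08664·20) = 28.284 mg/L
Dose 3 (130 mg at t=6 h): 130·exp(−0.08664·17) = 29.803 mg/L
Dose 4 (15 mg at t=9 h): 15·exp(−0.08664·14) = 4.460 mg/L
Dose 5 (225 mg at t=12 h): 225·exp(−0.08664·11) = 86.749 mg/L
Dose 6 (410 mg at t=15 h): 410·exp(−0.08664·8) = 205.000 mg/L
Dose 7 (490 mg at t=18 h): 490·exp(−0.08664·5) = 317.726 mg/L
Dose 8 (435 mg at t=21 h): 435·exp(−0.08664·2) = 365.790 mg/L
C(23) = 39.531 + 28.284 + 29.803 + 4.460 + 86.749 + 205.000 + 317.726 + 365.790 = 1077.342 mg/L

1077.342 mg/L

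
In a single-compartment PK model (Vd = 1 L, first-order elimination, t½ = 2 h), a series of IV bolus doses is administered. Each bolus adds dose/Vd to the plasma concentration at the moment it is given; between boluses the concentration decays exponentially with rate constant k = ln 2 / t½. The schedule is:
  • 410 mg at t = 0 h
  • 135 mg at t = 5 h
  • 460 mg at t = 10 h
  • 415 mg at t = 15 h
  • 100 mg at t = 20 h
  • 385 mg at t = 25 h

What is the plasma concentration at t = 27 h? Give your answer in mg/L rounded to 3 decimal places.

209.195 mg/L

k = ln 2 / 2 = 0.34657 per h
Dose 1 (410 mg at t=0 h): 410·exp(−0.34657·27) = 0.035 mg/L
Dose 2 (135 mg at t=5 h): 135·exp(−0.34657·22) = 0.066 mg/L
Dose 3 (460 mg at t=10 h): 460·exp(−0.34657·17) = 1.271 mg/L
Dose 4 (415 mg at t=15 h): 415·exp(−0.34657·12) = 6.484 mg/L
Dose 5 (100 mg at t=20 h): 100·exp(−0.34657·7) = 8.839 mg/L
Dose 6 (385 mg at t=25 h): 385·exp(−0.34657·2) = 192.500 mg/L
C(27) = 0.035 + 0.066 + 1.271 + 6.484 + 8.839 + 192.500 = 209.195 mg/L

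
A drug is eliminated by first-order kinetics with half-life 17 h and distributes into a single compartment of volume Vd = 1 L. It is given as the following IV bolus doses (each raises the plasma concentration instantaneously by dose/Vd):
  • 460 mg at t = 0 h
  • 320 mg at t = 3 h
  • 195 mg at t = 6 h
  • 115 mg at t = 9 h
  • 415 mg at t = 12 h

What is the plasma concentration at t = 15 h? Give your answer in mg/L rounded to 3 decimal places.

1038.089 mg/L

k = ln 2 / 17 = 0.04077 per h
Dose 1 (460 mg at t=0 h): 460·exp(−0.04077·15) = 249.542 mg/L
Dose 2 (320 mg at t=3 h): 320·exp(−0.04077·12) = 196.182 mg/L
Dose 3 (195 mg at t=6 h): 195·exp(−0.04077·9) = 135.103 mg/L
Dose 4 (115 mg at t=9 h): 115·exp(−0.04077·6) = 90.043 mg/L
Dose 5 (415 mg at t=12 h): 415·exp(−0.04077·3) = 367.219 mg/L
C(15) = 249.542 + 196.182 + 135.103 + 90.043 + 367.219 = 1038.089 mg/L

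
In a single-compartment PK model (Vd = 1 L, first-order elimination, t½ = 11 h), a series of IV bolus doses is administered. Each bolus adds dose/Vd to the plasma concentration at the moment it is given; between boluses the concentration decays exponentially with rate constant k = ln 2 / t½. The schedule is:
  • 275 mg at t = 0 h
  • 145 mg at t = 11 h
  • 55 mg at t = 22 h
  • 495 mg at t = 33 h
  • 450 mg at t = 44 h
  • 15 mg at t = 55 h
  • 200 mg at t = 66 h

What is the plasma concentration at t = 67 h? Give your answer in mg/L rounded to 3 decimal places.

k = ln 2 / 11 = 0.06301 per h
Dose 1 (275 mg at t=0 h): 275·exp(−0.06301·67) = 4.034 mg/L
Dose 2 (145 mg at t=11 h): 145·exp(−0.06301·56) = 4.255 mg/L
Dose 3 (55 mg at t=22 h): 55·exp(−0.06301·45) = 3.228 mg/L
Dose 4 (495 mg at t=33 h): 495·exp(−0.06301·34) = 58.096 mg/L
Dose 5 (450 mg at t=44 h): 450·exp(−0.06301·23) = 105.630 mg/L
Dose 6 (15 mg at t=55 h): 15·exp(−0.06301·12) = 7.042 mg/L
Dose 7 (200 mg at t=66 h): 200·exp(−0.06301·1) = 187.786 mg/L
C(67) = 4.034 + 4.255 + 3.228 + 58.096 + 105.630 + 7.042 + 187.786 = 370.071 mg/L

370.071 mg/L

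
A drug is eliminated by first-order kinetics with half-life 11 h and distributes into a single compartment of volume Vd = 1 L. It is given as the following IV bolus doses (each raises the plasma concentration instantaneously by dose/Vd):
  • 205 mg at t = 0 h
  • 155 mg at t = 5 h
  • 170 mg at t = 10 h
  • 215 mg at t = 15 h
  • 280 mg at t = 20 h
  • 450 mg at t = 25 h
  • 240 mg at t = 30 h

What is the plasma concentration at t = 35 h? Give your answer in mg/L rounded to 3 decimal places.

665.727 mg/L

k = ln 2 / 11 = 0.06301 per h
Dose 1 (205 mg at t=0 h): 205·exp(−0.06301·35) = 22.591 mg/L
Dose 2 (155 mg at t=5 h): 155·exp(−0.06301·30) = 23.407 mg/L
Dose 3 (170 mg at t=10 h): 170·exp(−0.06301·25) = 35.180 mg/L
Dose 4 (215 mg at t=15 h): 215·exp(−0.06301·20) = 60.969 mg/L
Dose 5 (280 mg at t=20 h): 280·exp(−0.06301·15) = 108.808 mg/L
Dose 6 (450 mg at t=25 h): 450·exp(−0.06301·10) = 239.634 mg/L
Dose 7 (240 mg at t=30 h): 240·exp(−0.06301·5) = 175.138 mg/L
C(35) = 22.591 + 23.407 + 35.180 + 60.969 + 108.808 + 239.634 + 175.138 = 665.727 mg/L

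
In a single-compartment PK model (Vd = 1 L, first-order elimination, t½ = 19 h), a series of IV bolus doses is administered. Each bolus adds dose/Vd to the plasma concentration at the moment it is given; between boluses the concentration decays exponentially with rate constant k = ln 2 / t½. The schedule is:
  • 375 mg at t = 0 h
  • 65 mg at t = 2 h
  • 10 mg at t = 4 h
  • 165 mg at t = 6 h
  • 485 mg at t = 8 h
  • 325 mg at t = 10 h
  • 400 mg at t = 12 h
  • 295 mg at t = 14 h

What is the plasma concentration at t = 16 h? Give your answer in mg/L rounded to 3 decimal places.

k = ln 2 / 19 = 0.03648 per h
Dose 1 (375 mg at t=0 h): 375·exp(−0.03648·16) = 209.186 mg/L
Dose 2 (65 mg at t=2 h): 65·exp(−0.03648·14) = 39.003 mg/L
Dose 3 (10 mg at t=4 h): 10·exp(−0.03648·12) = 6.455 mg/L
Dose 4 (165 mg at t=6 h): 165·exp(−0.03648·10) = 114.564 mg/L
Dose 5 (485 mg at t=8 h): 485·exp(−0.03648·8) = 362.237 mg/L
Dose 6 (325 mg at t=10 h): 325·exp(−0.03648·6) = 261.109 mg/L
Dose 7 (400 mg at t=12 h): 400·exp(−0.03648·4) = 345.689 mg/L
Dose 8 (295 mg at t=14 h): 295·exp(−0.03648·2) = 274.242 mg/L
C(16) = 209.186 + 39.003 + 6.455 + 114.564 + 362.237 + 261.109 + 345.689 + 274.242 = 1612.484 mg/L

1612.484 mg/L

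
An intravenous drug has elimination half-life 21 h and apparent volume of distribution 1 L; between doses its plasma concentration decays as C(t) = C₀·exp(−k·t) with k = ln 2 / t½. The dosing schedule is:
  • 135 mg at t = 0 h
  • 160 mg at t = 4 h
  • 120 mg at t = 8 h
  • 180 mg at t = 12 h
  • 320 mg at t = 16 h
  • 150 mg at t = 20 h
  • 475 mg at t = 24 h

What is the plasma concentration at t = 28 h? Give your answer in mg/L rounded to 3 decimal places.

1040.979 mg/L

k = ln 2 / 21 = 0.03301 per h
Dose 1 (135 mg at t=0 h): 135·exp(−0.03301·28) = 53.575 mg/L
Dose 2 (160 mg at t=4 h): 160·exp(−0.03301·24) = 72.458 mg/L
Dose 3 (120 mg at t=8 h): 120·exp(−0.03301·20) = 62.013 mg/L
Dose 4 (180 mg at t=12 h): 180·exp(−0.03301·16) = 106.149 mg/L
Dose 5 (320 mg at t=16 h): 320·exp(−0.03301·12) = 215.344 mg/L
Dose 6 (150 mg at t=20 h): 150·exp(−0.03301·8) = 115.190 mg/L
Dose 7 (475 mg at t=24 h): 475·exp(−0.03301·4) = 416.250 mg/L
C(28) = 53.575 + 72.458 + 62.013 + 106.149 + 215.344 + 115.190 + 416.250 = 1040.979 mg/L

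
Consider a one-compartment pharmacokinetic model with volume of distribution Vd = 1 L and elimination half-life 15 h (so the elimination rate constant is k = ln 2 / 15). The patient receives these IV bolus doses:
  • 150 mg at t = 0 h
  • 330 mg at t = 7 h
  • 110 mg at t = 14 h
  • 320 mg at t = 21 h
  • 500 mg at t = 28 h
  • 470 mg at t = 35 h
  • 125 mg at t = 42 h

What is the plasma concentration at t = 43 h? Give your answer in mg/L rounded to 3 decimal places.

k = ln 2 / 15 = 0.04621 per h
Dose 1 (150 mg at t=0 h): 150·exp(−0.04621·43) = 20.565 mg/L
Dose 2 (330 mg at t=7 h): 330·exp(−0.04621·36) = 62.523 mg/L
Dose 3 (110 mg at t=14 h): 110·exp(−0.04621·29) = 28.801 mg/L
Dose 4 (320 mg at t=21 h): 320·exp(−0.04621·22) = 115.782 mg/L
Dose 5 (500 mg at t=28 h): 500·exp(−0.04621·15) = 250.000 mg/L
Dose 6 (470 mg at t=35 h): 470·exp(−0.04621·8) = 324.750 mg/L
Dose 7 (125 mg at t=42 h): 125·exp(−0.04621·1) = 119.355 mg/L
C(43) = 20.565 + 62.523 + 28.801 + 115.782 + 250.000 + 324.750 + 119.355 = 921.776 mg/L

921.776 mg/L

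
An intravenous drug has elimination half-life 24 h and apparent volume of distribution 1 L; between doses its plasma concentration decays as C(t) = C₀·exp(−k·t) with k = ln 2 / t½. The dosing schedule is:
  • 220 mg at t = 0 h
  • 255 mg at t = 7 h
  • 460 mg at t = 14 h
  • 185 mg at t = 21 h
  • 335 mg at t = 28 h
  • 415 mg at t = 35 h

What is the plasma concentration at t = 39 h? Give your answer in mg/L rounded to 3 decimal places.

1119.522 mg/L

k = ln 2 / 24 = 0.02888 per h
Dose 1 (220 mg at t=0 h): 220·exp(−0.02888·39) = 71.326 mg/L
Dose 2 (255 mg at t=7 h): 255·exp(−0.02888·32) = 101.197 mg/L
Dose 3 (460 mg at t=14 h): 460·exp(−0.02888·25) = 223.452 mg/L
Dose 4 (185 mg at t=21 h): 185·exp(−0.02888·18) = 110.002 mg/L
Dose 5 (335 mg at t=28 h): 335·exp(−0.02888·11) = 243.822 mg/L
Dose 6 (415 mg at t=35 h): 415·exp(−0.02888·4) = 369.723 mg/L
C(39) = 71.326 + 101.197 + 223.452 + 110.002 + 243.822 + 369.723 = 1119.522 mg/L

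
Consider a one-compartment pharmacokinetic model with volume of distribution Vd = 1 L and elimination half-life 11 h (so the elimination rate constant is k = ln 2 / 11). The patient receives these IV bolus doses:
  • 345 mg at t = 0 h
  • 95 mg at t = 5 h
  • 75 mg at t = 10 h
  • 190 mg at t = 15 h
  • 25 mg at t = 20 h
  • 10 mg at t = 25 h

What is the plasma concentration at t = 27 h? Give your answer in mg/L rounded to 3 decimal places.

k = ln 2 / 11 = 0.06301 per h
Dose 1 (345 mg at t=0 h): 345·exp(−0.06301·27) = 62.940 mg/L
Dose 2 (95 mg at t=5 h): 95·exp(−0.06301·22) = 23.750 mg/L
Dose 3 (75 mg at t=10 h): 75·exp(−0.06301·17) = 25.694 mg/L
Dose 4 (190 mg at t=15 h): 190·exp(−0.06301·12) = 89.198 mg/L
Dose 5 (25 mg at t=20 h): 25·exp(−0.06301·7) = 16.083 mg/L
Dose 6 (10 mg at t=25 h): 10·exp(−0.06301·2) = 8.816 mg/L
C(27) = 62.940 + 23.750 + 25.694 + 89.198 + 16.083 + 8.816 = 226.482 mg/L

226.482 mg/L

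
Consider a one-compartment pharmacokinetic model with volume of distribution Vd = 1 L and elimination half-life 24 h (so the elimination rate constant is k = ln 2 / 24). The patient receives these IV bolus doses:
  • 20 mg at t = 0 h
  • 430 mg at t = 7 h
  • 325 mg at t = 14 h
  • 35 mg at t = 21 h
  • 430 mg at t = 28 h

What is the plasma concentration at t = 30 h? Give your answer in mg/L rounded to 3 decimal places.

k = ln 2 / 24 = 0.02888 per h
Dose 1 (20 mg at t=0 h): 20·exp(−0.02888·30) = 8.409 mg/L
Dose 2 (430 mg at t=7 h): 430·exp(−0.02888·23) = 221.300 mg/L
Dose 3 (325 mg at t=14 h): 325·exp(−0.02888·16) = 204.737 mg/L
Dose 4 (35 mg at t=21 h): 35·exp(−0.02888·9) = 26.989 mg/L
Dose 5 (430 mg at t=28 h): 430·exp(−0.02888·2) = 405.866 mg/L
C(30) = 8.409 + 221.300 + 204.737 + 26.989 + 405.866 = 867.301 mg/L

867.301 mg/L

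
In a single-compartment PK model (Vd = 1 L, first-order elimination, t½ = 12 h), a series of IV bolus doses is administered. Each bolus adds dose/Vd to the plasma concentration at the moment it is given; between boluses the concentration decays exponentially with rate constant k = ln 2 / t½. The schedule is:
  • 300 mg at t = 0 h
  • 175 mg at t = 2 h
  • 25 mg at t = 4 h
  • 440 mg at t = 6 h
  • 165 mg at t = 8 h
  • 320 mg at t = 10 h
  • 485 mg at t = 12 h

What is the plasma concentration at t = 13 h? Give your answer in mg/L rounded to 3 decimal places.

k = ln 2 / 12 = 0.05776 per h
Dose 1 (300 mg at t=0 h): 300·exp(−0.05776·13) = 141.581 mg/L
Dose 2 (175 mg at t=2 h): 175·exp(−0.05776·11) = 92.703 mg/L
Dose 3 (25 mg at t=4 h): 25·exp(−0.05776·9) = 14.865 mg/L
Dose 4 (440 mg at t=6 h): 440·exp(−0.05776·7) = 293.665 mg/L
Dose 5 (165 mg at t=8 h): 165·exp(−0.05776·5) = 123.610 mg/L
Dose 6 (320 mg at t=10 h): 320·exp(−0.05776·3) = 269.087 mg/L
Dose 7 (485 mg at t=12 h): 485·exp(−0.05776·1) = 457.779 mg/L
C(13) = 141.581 + 92.703 + 14.865 + 293.665 + 123.610 + 269.087 + 457.779 = 1393.290 mg/L

1393.290 mg/L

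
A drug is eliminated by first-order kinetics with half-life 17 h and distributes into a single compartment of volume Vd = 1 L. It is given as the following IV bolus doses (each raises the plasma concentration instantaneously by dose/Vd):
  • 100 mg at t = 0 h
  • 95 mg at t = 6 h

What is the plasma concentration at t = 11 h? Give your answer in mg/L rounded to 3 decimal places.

k = ln 2 / 17 = 0.04077 per h
Dose 1 (100 mg at t=0 h): 100·exp(−0.04077·11) = 63.858 mg/L
Dose 2 (95 mg at t=6 h): 95·exp(−0.04077·5) = 77.479 mg/L
C(11) = 63.858 + 77.479 = 141.337 mg/L

141.337 mg/L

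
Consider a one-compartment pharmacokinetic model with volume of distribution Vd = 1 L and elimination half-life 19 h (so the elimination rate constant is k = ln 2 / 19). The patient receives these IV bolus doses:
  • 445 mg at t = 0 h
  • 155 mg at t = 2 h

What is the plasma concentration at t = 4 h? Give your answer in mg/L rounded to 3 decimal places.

528.672 mg/L

k = ln 2 / 19 = 0.03648 per h
Dose 1 (445 mg at t=0 h): 445·exp(−0.03648·4) = 384.579 mg/L
Dose 2 (155 mg at t=2 h): 155·exp(−0.03648·2) = 144.093 mg/L
C(4) = 384.579 + 144.093 = 528.672 mg/L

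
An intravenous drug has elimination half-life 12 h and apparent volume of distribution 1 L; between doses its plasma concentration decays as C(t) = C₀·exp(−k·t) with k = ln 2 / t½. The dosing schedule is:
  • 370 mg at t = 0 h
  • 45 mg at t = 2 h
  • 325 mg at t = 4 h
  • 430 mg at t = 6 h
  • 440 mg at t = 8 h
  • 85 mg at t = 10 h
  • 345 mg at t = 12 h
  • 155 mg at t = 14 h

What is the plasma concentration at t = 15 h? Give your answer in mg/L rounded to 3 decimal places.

k = ln 2 / 12 = 0.05776 per h
Dose 1 (370 mg at t=0 h): 370·exp(−0.05776·15) = 155.566 mg/L
Dose 2 (45 mg at t=2 h): 45·exp(−0.05776·13) = 21.237 mg/L
Dose 3 (325 mg at t=4 h): 325·exp(−0.05776·11) = 172.163 mg/L
Dose 4 (430 mg at t=6 h): 430·exp(−0.05776·9) = 255.680 mg/L
Dose 5 (440 mg at t=8 h): 440·exp(−0.05776·7) = 293.665 mg/L
Dose 6 (85 mg at t=10 h): 85·exp(−0.05776·5) = 63.678 mg/L
Dose 7 (345 mg at t=12 h): 345·exp(−0.05776·3) = 290.109 mg/L
Dose 8 (155 mg at t=14 h): 155·exp(−0.05776·1) = 146.301 mg/L
C(15) = 155.566 + 21.237 + 172.163 + 255.680 + 293.665 + 63.678 + 290.109 + 146.301 = 1398.398 mg/L

1398.398 mg/L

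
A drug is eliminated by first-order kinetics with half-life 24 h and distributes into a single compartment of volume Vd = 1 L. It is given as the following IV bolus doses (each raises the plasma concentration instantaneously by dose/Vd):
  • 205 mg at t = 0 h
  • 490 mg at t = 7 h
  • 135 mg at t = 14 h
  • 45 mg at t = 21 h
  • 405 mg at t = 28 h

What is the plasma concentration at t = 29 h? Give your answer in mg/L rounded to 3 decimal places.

865.010 mg/L

k = ln 2 / 24 = 0.02888 per h
Dose 1 (205 mg at t=0 h): 205·exp(−0.02888·29) = 88.717 mg/L
Dose 2 (490 mg at t=7 h): 490·exp(−0.02888·22) = 259.568 mg/L
Dose 3 (135 mg at t=14 h): 135·exp(−0.02888·15) = 87.537 mg/L
Dose 4 (45 mg at t=21 h): 45·exp(−0.02888·8) = 35.717 mg/L
Dose 5 (405 mg at t=28 h): 405·exp(−0.02888·1) = 393.470 mg/L
C(29) = 88.717 + 259.568 + 87.537 + 35.717 + 393.470 = 865.010 mg/L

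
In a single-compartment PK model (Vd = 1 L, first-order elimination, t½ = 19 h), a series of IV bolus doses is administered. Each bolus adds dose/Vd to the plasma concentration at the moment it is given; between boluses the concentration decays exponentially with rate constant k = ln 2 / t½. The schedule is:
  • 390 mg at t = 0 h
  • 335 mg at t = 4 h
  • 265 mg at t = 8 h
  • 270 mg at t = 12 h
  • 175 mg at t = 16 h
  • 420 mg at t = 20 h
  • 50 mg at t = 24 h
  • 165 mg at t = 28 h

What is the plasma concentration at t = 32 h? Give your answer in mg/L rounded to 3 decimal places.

k = ln 2 / 19 = 0.03648 per h
Dose 1 (390 mg at t=0 h): 390·exp(−0.03648·32) = 121.358 mg/L
Dose 2 (335 mg at t=4 h): 335·exp(−0.03648·28) = 120.621 mg/L
Dose 3 (265 mg at t=8 h): 265·exp(−0.03648·24) = 110.407 mg/L
Dose 4 (270 mg at t=12 h): 270·exp(−0.03648·20) = 130.164 mg/L
Dose 5 (175 mg at t=16 h): 175·exp(−0.03648·16) = 97.620 mg/L
Dose 6 (420 mg at t=20 h): 420·exp(−0.03648·12) = 271.097 mg/L
Dose 7 (50 mg at t=24 h): 50·exp(−0.03648·8) = 37.344 mg/L
Dose 8 (165 mg at t=28 h): 165·exp(−0.03648·4) = 142.597 mg/L
C(32) = 121.358 + 120.621 + 110.407 + 130.164 + 97.620 + 271.097 + 37.344 + 142.597 = 1031.207 mg/L

1031.207 mg/L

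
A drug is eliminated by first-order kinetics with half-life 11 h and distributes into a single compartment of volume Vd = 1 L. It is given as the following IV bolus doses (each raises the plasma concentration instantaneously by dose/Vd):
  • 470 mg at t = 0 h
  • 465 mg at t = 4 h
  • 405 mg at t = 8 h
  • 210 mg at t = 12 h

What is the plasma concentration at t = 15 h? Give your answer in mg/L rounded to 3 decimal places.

849.521 mg/L

k = ln 2 / 11 = 0.06301 per h
Dose 1 (470 mg at t=0 h): 470·exp(−0.06301·15) = 182.643 mg/L
Dose 2 (465 mg at t=4 h): 465·exp(−0.06301·11) = 232.500 mg/L
Dose 3 (405 mg at t=8 h): 405·exp(−0.06301·7) = 260.550 mg/L
Dose 4 (210 mg at t=12 h): 210·exp(−0.06301·3) = 173.828 mg/L
C(15) = 182.643 + 232.500 + 260.550 + 173.828 = 849.521 mg/L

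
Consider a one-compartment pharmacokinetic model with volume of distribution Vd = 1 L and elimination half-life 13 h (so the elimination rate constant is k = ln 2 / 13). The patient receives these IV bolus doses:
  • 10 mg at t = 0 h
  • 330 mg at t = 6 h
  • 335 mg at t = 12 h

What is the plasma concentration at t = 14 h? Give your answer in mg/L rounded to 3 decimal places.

k = ln 2 / 13 = 0.05332 per h
Dose 1 (10 mg at t=0 h): 10·exp(−0.05332·14) = 4.740 mg/L
Dose 2 (330 mg at t=6 h): 330·exp(−0.05332·8) = 215.409 mg/L
Dose 3 (335 mg at t=12 h): 335·exp(−0.05332·2) = 301.115 mg/L
C(14) = 4.740 + 215.409 + 301.115 = 521.265 mg/L

521.265 mg/L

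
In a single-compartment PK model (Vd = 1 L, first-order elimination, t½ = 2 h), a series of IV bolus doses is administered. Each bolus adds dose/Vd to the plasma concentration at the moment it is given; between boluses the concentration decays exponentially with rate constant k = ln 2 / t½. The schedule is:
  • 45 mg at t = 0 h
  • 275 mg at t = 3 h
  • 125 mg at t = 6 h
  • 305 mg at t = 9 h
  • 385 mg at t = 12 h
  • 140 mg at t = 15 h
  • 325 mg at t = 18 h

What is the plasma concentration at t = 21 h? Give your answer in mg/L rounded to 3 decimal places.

k = ln 2 / 2 = 0.34657 per h
Dose 1 (45 mg at t=0 h): 45·exp(−0.34657·21) = 0.031 mg/L
Dose 2 (275 mg at t=3 h): 275·exp(−0.34657·18) = 0.537 mg/L
Dose 3 (125 mg at t=6 h): 125·exp(−0.34657·15) = 0.691 mg/L
Dose 4 (305 mg at t=9 h): 305·exp(−0.34657·12) = 4.766 mg/L
Dose 5 (385 mg at t=12 h): 385·exp(−0.34657·9) = 17.015 mg/L
Dose 6 (140 mg at t=15 h): 140·exp(−0.34657·6) = 17.500 mg/L
Dose 7 (325 mg at t=18 h): 325·exp(−0.34657·3) = 114.905 mg/L
C(21) = 0.031 + 0.537 + 0.691 + 4.766 + 17.015 + 17.500 + 114.905 = 155.444 mg/L

155.444 mg/L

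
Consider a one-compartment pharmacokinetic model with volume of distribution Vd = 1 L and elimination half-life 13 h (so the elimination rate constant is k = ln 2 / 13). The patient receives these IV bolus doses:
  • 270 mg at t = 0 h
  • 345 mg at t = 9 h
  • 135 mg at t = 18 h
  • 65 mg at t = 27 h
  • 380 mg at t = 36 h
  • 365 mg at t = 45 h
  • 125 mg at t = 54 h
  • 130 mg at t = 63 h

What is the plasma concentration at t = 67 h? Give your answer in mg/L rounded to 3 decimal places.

394.089 mg/L

k = ln 2 / 13 = 0.05332 per h
Dose 1 (270 mg at t=0 h): 270·exp(−0.05332·67) = 7.584 mg/L
Dose 2 (345 mg at t=9 h): 345·exp(−0.05332·58) = 15.659 mg/L
Dose 3 (135 mg at t=18 h): 135·exp(−0.05332·49) = 9.901 mg/L
Dose 4 (65 mg at t=27 h): 65·exp(−0.05332·40) = 7.703 mg/L
Dose 5 (380 mg at t=36 h): 380·exp(−0.05332·31) = 72.768 mg/L
Dose 6 (365 mg at t=45 h): 365·exp(−0.05332·22) = 112.943 mg/L
Dose 7 (125 mg at t=54 h): 125·exp(−0.05332·13) = 62.500 mg/L
Dose 8 (130 mg at t=63 h): 130·exp(−0.05332·4) = 105.031 mg/L
C(67) = 7.584 + 15.659 + 9.901 + 7.703 + 72.768 + 112.943 + 62.500 + 105.031 = 394.089 mg/L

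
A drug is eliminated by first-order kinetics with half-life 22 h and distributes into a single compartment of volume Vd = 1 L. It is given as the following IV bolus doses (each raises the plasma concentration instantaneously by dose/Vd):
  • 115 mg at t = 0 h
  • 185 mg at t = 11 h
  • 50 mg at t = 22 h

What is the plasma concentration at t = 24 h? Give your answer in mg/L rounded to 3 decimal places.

223.761 mg/L

k = ln 2 / 22 = 0.03151 per h
Dose 1 (115 mg at t=0 h): 115·exp(−0.03151·24) = 53.989 mg/L
Dose 2 (185 mg at t=11 h): 185·exp(−0.03151·13) = 122.826 mg/L
Dose 3 (50 mg at t=22 h): 50·exp(−0.03151·2) = 46.947 mg/L
C(24) = 53.989 + 122.826 + 46.947 = 223.761 mg/L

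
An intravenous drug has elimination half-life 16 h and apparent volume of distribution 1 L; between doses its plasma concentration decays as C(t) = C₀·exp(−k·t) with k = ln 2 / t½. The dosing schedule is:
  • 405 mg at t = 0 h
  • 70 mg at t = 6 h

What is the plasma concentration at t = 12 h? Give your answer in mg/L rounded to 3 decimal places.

k = ln 2 / 16 = 0.04332 per h
Dose 1 (405 mg at t=0 h): 405·exp(−0.04332·12) = 240.814 mg/L
Dose 2 (70 mg at t=6 h): 70·exp(−0.04332·6) = 53.977 mg/L
C(12) = 240.814 + 53.977 = 294.792 mg/L

294.792 mg/L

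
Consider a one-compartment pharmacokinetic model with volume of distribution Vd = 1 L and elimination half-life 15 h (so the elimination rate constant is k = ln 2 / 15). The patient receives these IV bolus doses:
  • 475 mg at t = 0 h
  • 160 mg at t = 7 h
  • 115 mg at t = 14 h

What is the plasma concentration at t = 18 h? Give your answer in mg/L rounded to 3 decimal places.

398.590 mg/L

k = ln 2 / 15 = 0.04621 per h
Dose 1 (475 mg at t=0 h): 475·exp(−0.04621·18) = 206.756 mg/L
Dose 2 (160 mg at t=7 h): 160·exp(−0.04621·11) = 96.242 mg/L
Dose 3 (115 mg at t=14 h): 115·exp(−0.04621·4) = 95.592 mg/L
C(18) = 206.756 + 96.242 + 95.592 = 398.590 mg/L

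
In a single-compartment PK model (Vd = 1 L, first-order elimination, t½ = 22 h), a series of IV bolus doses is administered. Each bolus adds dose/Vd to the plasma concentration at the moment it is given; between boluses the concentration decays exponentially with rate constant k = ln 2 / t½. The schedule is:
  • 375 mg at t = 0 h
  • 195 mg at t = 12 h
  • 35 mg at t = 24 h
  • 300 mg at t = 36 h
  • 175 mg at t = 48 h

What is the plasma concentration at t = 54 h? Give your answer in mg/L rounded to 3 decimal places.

448.939 mg/L

k = ln 2 / 22 = 0.03151 per h
Dose 1 (375 mg at t=0 h): 375·exp(−0.03151·54) = 68.413 mg/L
Dose 2 (195 mg at t=12 h): 195·exp(−0.03151·42) = 51.921 mg/L
Dose 3 (35 mg at t=24 h): 35·exp(−0.03151·30) = 13.601 mg/L
Dose 4 (300 mg at t=36 h): 300·exp(−0.03151·18) = 170.147 mg/L
Dose 5 (175 mg at t=48 h): 175·exp(−0.03151·6) = 144.857 mg/L
C(54) = 68.413 + 51.921 + 13.601 + 170.147 + 144.857 = 448.939 mg/L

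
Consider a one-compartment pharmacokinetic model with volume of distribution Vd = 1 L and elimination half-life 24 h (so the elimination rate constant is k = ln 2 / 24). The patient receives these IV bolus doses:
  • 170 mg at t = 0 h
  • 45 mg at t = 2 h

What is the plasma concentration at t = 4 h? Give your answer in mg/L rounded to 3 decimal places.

193.927 mg/L

k = ln 2 / 24 = 0.02888 per h
Dose 1 (170 mg at t=0 h): 170·exp(−0.02888·4) = 151.453 mg/L
Dose 2 (45 mg at t=2 h): 45·exp(−0.02888·2) = 42.474 mg/L
C(4) = 151.453 + 42.474 = 193.927 mg/L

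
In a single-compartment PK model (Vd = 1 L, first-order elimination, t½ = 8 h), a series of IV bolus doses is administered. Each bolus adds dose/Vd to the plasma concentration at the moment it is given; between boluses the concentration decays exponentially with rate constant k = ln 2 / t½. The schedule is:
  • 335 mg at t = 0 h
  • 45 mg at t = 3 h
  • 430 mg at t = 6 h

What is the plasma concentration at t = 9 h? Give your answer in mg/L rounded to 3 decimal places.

511.931 mg/L

k = ln 2 / 8 = 0.08664 per h
Dose 1 (335 mg at t=0 h): 335·exp(−0.08664·9) = 153.598 mg/L
Dose 2 (45 mg at t=3 h): 45·exp(−0.08664·6) = 26.757 mg/L
Dose 3 (430 mg at t=6 h): 430·exp(−0.08664·3) = 331.575 mg/L
C(9) = 153.598 + 26.757 + 331.575 = 511.931 mg/L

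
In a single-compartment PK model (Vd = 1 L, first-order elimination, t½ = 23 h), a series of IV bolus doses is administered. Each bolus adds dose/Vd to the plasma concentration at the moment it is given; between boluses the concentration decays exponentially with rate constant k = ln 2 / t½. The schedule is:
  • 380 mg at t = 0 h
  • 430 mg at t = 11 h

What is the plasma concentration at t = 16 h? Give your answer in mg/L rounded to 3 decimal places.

k = ln 2 / 23 = 0.03014 per h
Dose 1 (380 mg at t=0 h): 380·exp(−0.03014·16) = 234.623 mg/L
Dose 2 (430 mg at t=11 h): 430·exp(−0.03014·5) = 369.851 mg/L
C(16) = 234.623 + 369.851 = 604.475 mg/L

604.475 mg/L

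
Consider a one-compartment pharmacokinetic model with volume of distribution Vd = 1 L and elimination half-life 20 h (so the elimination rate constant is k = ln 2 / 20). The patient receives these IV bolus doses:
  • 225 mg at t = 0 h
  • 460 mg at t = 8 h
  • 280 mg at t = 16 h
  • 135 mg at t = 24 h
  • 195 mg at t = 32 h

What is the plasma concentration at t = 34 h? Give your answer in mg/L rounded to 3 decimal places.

683.519 mg/L

k = ln 2 / 20 = 0.03466 per h
Dose 1 (225 mg at t=0 h): 225·exp(−0.03466·34) = 69.252 mg/L
Dose 2 (460 mg at t=8 h): 460·exp(−0.03466·26) = 186.818 mg/L
Dose 3 (280 mg at t=16 h): 280·exp(−0.03466·18) = 150.048 mg/L
Dose 4 (135 mg at t=24 h): 135·exp(−0.03466·10) = 95.459 mg/L
Dose 5 (195 mg at t=32 h): 195·exp(−0.03466·2) = 181.941 mg/L
C(34) = 69.252 + 186.818 + 150.048 + 95.459 + 181.941 = 683.519 mg/L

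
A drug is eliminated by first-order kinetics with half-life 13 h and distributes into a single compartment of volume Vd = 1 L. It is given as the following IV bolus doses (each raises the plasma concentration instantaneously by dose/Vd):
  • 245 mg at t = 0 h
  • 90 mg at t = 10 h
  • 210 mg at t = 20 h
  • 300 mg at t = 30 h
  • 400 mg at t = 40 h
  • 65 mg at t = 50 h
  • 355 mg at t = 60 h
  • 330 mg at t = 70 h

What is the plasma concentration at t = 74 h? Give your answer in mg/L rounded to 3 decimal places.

566.482 mg/L

k = ln 2 / 13 = 0.05332 per h
Dose 1 (245 mg at t=0 h): 245·exp(−0.05332·74) = 4.738 mg/L
Dose 2 (90 mg at t=10 h): 90·exp(−0.05332·64) = 2.967 mg/L
Dose 3 (210 mg at t=20 h): 210·exp(−0.05332·54) = 11.797 mg/L
Dose 4 (300 mg at t=30 h): 300·exp(−0.05332·44) = 28.724 mg/L
Dose 5 (400 mg at t=40 h): 400·exp(−0.05332·34) = 65.276 mg/L
Dose 6 (65 mg at t=50 h): 65·exp(−0.05332·24) = 18.079 mg/L
Dose 7 (355 mg at t=60 h): 355·exp(−0.05332·14) = 168.284 mg/L
Dose 8 (330 mg at t=70 h): 330·exp(−0.05332·4) = 266.618 mg/L
C(74) = 4.738 + 2.967 + 11.797 + 28.724 + 65.276 + 18.079 + 168.284 + 266.618 = 566.482 mg/L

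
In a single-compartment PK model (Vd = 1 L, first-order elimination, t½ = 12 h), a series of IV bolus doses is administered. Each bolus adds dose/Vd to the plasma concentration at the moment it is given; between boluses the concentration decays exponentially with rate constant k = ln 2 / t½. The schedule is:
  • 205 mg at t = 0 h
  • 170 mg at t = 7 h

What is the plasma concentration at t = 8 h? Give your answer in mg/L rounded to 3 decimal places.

k = ln 2 / 12 = 0.05776 per h
Dose 1 (205 mg at t=0 h): 205·exp(−0.05776·8) = 129.142 mg/L
Dose 2 (170 mg at t=7 h): 170·exp(−0.05776·1) = 160.459 mg/L
C(8) = 129.142 + 160.459 = 289.601 mg/L

289.601 mg/L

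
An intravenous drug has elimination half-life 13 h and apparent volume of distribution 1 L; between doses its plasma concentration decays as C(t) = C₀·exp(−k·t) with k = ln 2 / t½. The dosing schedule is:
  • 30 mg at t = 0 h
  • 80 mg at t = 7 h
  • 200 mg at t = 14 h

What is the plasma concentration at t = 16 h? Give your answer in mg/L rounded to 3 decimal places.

k = ln 2 / 13 = 0.05332 per h
Dose 1 (30 mg at t=0 h): 30·exp(−0.05332·16) = 12.783 mg/L
Dose 2 (80 mg at t=7 h): 80·exp(−0.05332·9) = 49.509 mg/L
Dose 3 (200 mg at t=14 h): 200·exp(−0.05332·2) = 179.770 mg/L
C(16) = 12.783 + 49.509 + 179.770 = 242.062 mg/L

242.062 mg/L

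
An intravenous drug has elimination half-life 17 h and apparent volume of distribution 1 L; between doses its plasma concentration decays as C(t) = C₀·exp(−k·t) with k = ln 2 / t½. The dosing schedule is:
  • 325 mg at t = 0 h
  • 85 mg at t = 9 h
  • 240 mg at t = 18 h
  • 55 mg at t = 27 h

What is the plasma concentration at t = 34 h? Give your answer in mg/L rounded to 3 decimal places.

278.259 mg/L

k = ln 2 / 17 = 0.04077 per h
Dose 1 (325 mg at t=0 h): 325·exp(−0.04077·34) = 81.250 mg/L
Dose 2 (85 mg at t=9 h): 85·exp(−0.04077·25) = 30.671 mg/L
Dose 3 (240 mg at t=18 h): 240·exp(−0.04077·16) = 124.994 mg/L
Dose 4 (55 mg at t=27 h): 55·exp(−0.04077·7) = 41.344 mg/L
C(34) = 81.250 + 30.671 + 124.994 + 41.344 = 278.259 mg/L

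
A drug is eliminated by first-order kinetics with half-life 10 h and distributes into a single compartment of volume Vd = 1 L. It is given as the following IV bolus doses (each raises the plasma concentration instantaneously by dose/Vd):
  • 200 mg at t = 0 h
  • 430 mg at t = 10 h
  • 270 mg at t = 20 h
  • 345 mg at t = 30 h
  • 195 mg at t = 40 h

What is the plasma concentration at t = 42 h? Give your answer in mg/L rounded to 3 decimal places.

436.363 mg/L

k = ln 2 / 10 = 0.06931 per h
Dose 1 (200 mg at t=0 h): 200·exp(−0.06931·42) = 10.882 mg/L
Dose 2 (430 mg at t=10 h): 430·exp(−0.06931·32) = 46.792 mg/L
Dose 3 (270 mg at t=20 h): 270·exp(−0.06931·22) = 58.762 mg/L
Dose 4 (345 mg at t=30 h): 345·exp(−0.06931·12) = 150.170 mg/L
Dose 5 (195 mg at t=40 h): 195·exp(−0.06931·2) = 169.757 mg/L
C(42) = 10.882 + 46.792 + 58.762 + 150.170 + 169.757 = 436.363 mg/L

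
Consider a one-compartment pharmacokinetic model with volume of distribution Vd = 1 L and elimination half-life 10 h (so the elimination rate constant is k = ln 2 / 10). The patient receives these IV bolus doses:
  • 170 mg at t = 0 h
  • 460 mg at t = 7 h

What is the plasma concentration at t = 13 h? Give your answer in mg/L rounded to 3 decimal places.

372.528 mg/L

k = ln 2 / 10 = 0.06931 per h
Dose 1 (170 mg at t=0 h): 170·exp(−0.06931·13) = 69.041 mg/L
Dose 2 (460 mg at t=7 h): 460·exp(−0.06931·6) = 303.487 mg/L
C(13) = 69.041 + 303.487 = 372.528 mg/L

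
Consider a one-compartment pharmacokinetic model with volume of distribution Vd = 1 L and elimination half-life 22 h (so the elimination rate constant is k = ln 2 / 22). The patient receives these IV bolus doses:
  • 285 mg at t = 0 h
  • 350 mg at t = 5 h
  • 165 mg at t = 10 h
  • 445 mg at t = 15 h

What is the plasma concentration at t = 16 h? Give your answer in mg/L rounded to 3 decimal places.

987.418 mg/L

k = ln 2 / 22 = 0.03151 per h
Dose 1 (285 mg at t=0 h): 285·exp(−0.03151·16) = 172.153 mg/L
Dose 2 (350 mg at t=5 h): 350·exp(−0.03151·11) = 247.487 mg/L
Dose 3 (165 mg at t=10 h): 165·exp(−0.03151·6) = 136.579 mg/L
Dose 4 (445 mg at t=15 h): 445·exp(−0.03151·1) = 431.198 mg/L
C(16) = 172.153 + 247.487 + 136.579 + 431.198 = 987.418 mg/L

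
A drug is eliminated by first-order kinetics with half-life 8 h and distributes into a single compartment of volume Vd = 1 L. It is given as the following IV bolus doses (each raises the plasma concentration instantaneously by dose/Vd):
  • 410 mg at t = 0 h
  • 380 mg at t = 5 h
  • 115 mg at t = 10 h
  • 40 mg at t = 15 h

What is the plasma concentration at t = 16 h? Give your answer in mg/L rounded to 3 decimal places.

354.070 mg/L

k = ln 2 / 8 = 0.08664 per h
Dose 1 (410 mg at t=0 h): 410·exp(−0.08664·16) = 102.500 mg/L
Dose 2 (380 mg at t=5 h): 380·exp(−0.08664·11) = 146.510 mg/L
Dose 3 (115 mg at t=10 h): 115·exp(−0.08664·6) = 68.379 mg/L
Dose 4 (40 mg at t=15 h): 40·exp(−0.08664·1) = 36.680 mg/L
C(16) = 102.500 + 146.510 + 68.379 + 36.680 = 354.070 mg/L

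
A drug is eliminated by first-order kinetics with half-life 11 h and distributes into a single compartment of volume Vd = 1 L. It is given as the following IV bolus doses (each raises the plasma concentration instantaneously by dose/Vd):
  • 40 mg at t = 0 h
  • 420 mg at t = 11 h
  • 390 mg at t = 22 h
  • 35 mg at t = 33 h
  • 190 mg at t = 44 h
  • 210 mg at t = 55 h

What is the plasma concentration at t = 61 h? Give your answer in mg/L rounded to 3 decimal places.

k = ln 2 / 11 = 0.06301 per h
Dose 1 (40 mg at t=0 h): 40·exp(−0.06301·61) = 0.856 mg/L
Dose 2 (420 mg at t=11 h): 420·exp(−0.06301·50) = 17.986 mg/L
Dose 3 (390 mg at t=22 h): 390·exp(−0.06301·39) = 33.402 mg/L
Dose 4 (35 mg at t=33 h): 35·exp(−0.06301·28) = 5.995 mg/L
Dose 5 (190 mg at t=44 h): 190·exp(−0.06301·17) = 65.092 mg/L
Dose 6 (210 mg at t=55 h): 210·exp(−0.06301·6) = 143.887 mg/L
C(61) = 0.856 + 17.986 + 33.402 + 5.995 + 65.092 + 143.887 = 267.218 mg/L

267.218 mg/L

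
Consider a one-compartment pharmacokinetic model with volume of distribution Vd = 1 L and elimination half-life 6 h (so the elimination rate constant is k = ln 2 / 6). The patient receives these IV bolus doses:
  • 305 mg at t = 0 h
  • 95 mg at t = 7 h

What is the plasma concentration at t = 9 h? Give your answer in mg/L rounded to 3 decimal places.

183.235 mg/L

k = ln 2 / 6 = 0.11552 per h
Dose 1 (305 mg at t=0 h): 305·exp(−0.11552·9) = 107.834 mg/L
Dose 2 (95 mg at t=7 h): 95·exp(−0.11552·2) = 75.402 mg/L
C(9) = 107.834 + 75.402 = 183.235 mg/L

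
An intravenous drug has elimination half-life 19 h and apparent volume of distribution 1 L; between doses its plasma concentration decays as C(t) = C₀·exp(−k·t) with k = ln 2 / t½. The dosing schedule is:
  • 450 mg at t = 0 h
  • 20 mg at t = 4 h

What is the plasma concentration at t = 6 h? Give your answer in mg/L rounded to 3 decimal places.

380.128 mg/L

k = ln 2 / 19 = 0.03648 per h
Dose 1 (450 mg at t=0 h): 450·exp(−0.03648·6) = 361.535 mg/L
Dose 2 (20 mg at t=4 h): 20·exp(−0.03648·2) = 18.593 mg/L
C(6) = 361.535 + 18.593 = 380.128 mg/L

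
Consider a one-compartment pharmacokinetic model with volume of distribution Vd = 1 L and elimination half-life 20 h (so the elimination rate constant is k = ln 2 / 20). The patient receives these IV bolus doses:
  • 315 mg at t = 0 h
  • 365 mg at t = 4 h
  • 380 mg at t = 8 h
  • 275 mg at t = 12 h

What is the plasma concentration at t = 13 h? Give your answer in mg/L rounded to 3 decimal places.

k = ln 2 / 20 = 0.03466 per h
Dose 1 (315 mg at t=0 h): 315·exp(−0.03466·13) = 200.743 mg/L
Dose 2 (365 mg at t=4 h): 365·exp(−0.03466·9) = 267.196 mg/L
Dose 3 (380 mg at t=8 h): 380·exp(−0.03466·5) = 319.541 mg/L
Dose 4 (275 mg at t=12 h): 275·exp(−0.03466·1) = 265.632 mg/L
C(13) = 200.743 + 267.196 + 319.541 + 265.632 = 1053.112 mg/L

1053.112 mg/L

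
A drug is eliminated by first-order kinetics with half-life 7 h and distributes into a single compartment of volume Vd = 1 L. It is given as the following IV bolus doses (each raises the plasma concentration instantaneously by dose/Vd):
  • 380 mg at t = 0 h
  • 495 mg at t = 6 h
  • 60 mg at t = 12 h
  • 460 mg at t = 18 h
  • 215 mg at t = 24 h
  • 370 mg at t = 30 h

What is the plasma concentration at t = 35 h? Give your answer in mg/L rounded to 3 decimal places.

k = ln 2 / 7 = 0.09902 per h
Dose 1 (380 mg at t=0 h): 380·exp(−0.09902·35) = 11.875 mg/L
Dose 2 (495 mg at t=6 h): 495·exp(−0.09902·29) = 28.021 mg/L
Dose 3 (60 mg at t=12 h): 60·exp(−0.09902·23) = 6.153 mg/L
Dose 4 (460 mg at t=18 h): 460·exp(−0.09902·17) = 85.445 mg/L
Dose 5 (215 mg at t=24 h): 215·exp(−0.09902·11) = 72.342 mg/L
Dose 6 (370 mg at t=30 h): 370·exp(−0.09902·5) = 225.518 mg/L
C(35) = 11.875 + 28.021 + 6.153 + 85.445 + 72.342 + 225.518 = 429.353 mg/L

429.353 mg/L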